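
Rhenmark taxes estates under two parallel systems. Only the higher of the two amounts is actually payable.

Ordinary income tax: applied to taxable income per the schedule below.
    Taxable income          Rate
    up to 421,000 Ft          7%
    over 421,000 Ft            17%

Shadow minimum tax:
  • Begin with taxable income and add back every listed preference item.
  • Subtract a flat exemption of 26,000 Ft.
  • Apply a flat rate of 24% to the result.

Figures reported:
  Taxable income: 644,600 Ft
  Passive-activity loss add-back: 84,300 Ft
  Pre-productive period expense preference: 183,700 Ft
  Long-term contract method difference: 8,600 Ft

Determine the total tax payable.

Shadow minimum tax:
  Adjusted income: 644,600 Ft + 84,300 Ft + 183,700 Ft + 8,600 Ft = 921,200 Ft
  Less exemption 26,000 Ft → base 895,200 Ft
  895,200 Ft × 24% = 214,848 Ft

Ordinary income tax:
  421,000 Ft × 7% = 29,470 Ft
  223,600 Ft × 17% = 38,012 Ft
  → 67,482 Ft

214,848 Ft > 67,482 Ft, so the shadow minimum tax is the binding amount.

214,848 Ft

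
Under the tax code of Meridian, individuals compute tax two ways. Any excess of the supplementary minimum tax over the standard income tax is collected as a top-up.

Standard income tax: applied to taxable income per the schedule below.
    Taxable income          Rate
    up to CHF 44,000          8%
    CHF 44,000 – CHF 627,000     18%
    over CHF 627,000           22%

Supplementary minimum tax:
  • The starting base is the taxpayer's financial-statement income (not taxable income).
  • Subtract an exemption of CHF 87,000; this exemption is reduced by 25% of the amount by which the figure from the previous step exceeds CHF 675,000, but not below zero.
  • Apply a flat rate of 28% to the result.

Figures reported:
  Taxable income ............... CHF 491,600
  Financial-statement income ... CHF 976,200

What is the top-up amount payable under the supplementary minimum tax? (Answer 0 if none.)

CHF 185,972

Supplementary minimum tax:
  Base (financial-statement income): CHF 976,200
  Exemption: CHF 87,000 − 25% × (CHF 976,200 − CHF 675,000) = CHF 87,000 − CHF 75,300 = CHF 11,700
  Base: CHF 976,200 − CHF 11,700 = CHF 964,500
  CHF 964,500 × 28% = CHF 270,060

Standard income tax:
  CHF 44,000 × 8% = CHF 3,520
  CHF 447,600 × 18% = CHF 80,568
  → CHF 84,088

Excess of supplementary minimum tax over standard income tax: CHF 270,060 − CHF 84,088 = CHF 185,972.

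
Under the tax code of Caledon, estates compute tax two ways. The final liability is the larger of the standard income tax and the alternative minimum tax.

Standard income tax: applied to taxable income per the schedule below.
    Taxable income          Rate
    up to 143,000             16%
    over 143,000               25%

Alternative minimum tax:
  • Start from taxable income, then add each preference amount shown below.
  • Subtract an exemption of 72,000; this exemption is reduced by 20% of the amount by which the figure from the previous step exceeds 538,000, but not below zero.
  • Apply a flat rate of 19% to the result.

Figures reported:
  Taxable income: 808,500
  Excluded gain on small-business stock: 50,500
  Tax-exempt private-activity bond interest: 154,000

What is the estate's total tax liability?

192,470

Standard income tax:
  143,000 × 16% = 22,880
  665,500 × 25% = 166,375
  → 189,255

Alternative minimum tax:
  Adjusted income: 808,500 + 50,500 + 154,000 = 1,013,000
  Exemption: 20% × (1,013,000 − 538,000) = 95,000 ≥ 72,000, so the exemption is fully phased out
  Base: 1,013,000 − 0 = 1,013,000
  1,013,000 × 19% = 192,470

192,470 > 189,255, so the alternative minimum tax is the binding amount.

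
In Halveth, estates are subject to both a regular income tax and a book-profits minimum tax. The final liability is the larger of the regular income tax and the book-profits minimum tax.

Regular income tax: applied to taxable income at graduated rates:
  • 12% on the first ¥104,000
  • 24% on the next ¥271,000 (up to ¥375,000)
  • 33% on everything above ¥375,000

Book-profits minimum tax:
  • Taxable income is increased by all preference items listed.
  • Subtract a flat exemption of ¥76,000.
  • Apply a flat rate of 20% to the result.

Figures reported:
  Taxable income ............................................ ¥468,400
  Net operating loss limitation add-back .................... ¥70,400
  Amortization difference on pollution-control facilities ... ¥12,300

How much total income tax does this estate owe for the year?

¥108,342

Regular income tax:
  ¥104,000 × 12% = ¥12,480
  ¥271,000 × 24% = ¥65,040
  ¥93,400 × 33% = ¥30,822
  → ¥108,342

Book-profits minimum tax:
  Adjusted income: ¥468,400 + ¥70,400 + ¥12,300 = ¥551,100
  Less exemption ¥76,000 → base ¥475,100
  ¥475,100 × 20% = ¥95,020

¥108,342 > ¥95,020, so the regular income tax governs.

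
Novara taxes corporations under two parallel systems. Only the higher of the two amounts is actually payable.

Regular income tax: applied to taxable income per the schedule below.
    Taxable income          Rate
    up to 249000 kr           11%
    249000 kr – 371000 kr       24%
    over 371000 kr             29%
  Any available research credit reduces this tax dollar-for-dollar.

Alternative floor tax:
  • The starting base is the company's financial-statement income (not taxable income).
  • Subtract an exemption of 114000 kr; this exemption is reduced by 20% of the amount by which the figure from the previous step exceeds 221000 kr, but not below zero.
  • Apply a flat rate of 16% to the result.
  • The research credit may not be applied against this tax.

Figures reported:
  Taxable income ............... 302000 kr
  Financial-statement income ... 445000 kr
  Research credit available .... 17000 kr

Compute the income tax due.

Regular income tax:
  249000 kr × 11% = 27390 kr
  53000 kr × 24% = 12720 kr
  → 40110 kr
  Less research credit 17000 kr → 23110 kr

Alternative floor tax:
  Base (financial-statement income): 445000 kr
  Exemption: 114000 kr − 20% × (445000 kr − 221000 kr) = 114000 kr − 44800 kr = 69200 kr
  Base: 445000 kr − 69200 kr = 375800 kr
  375800 kr × 16% = 60128 kr

60128 kr > 23110 kr, so the alternative floor tax is the binding amount.

60128 kr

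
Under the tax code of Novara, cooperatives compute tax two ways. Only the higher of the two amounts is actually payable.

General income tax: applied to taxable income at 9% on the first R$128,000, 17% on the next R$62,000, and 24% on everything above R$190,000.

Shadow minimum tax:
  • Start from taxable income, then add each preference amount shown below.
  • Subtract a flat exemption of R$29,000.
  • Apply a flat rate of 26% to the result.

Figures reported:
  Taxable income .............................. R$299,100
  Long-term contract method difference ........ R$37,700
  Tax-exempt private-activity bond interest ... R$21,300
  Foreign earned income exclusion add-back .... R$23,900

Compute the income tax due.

General income tax:
  R$128,000 × 9% = R$11,520
  R$62,000 × 17% = R$10,540
  R$109,100 × 24% = R$26,184
  → R$48,244

Shadow minimum tax:
  Adjusted income: R$299,100 + R$37,700 + R$21,300 + R$23,900 = R$382,000
  Less exemption R$29,000 → base R$353,000
  R$353,000 × 26% = R$91,780

R$91,780 > R$48,244, so the shadow minimum tax is the binding amount.

R$91,780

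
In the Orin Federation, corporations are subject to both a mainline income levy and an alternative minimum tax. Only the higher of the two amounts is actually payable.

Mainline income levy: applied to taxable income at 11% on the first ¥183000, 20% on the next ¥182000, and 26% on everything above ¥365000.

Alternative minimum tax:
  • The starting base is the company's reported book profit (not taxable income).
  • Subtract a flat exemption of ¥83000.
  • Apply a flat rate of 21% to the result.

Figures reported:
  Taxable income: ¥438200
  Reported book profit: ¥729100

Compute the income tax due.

¥135681

Mainline income levy:
  ¥183000 × 11% = ¥20130
  ¥182000 × 20% = ¥36400
  ¥73200 × 26% = ¥19032
  → ¥75562

Alternative minimum tax:
  Base (reported book profit): ¥729100
  Less exemption ¥83000 → base ¥646100
  ¥646100 × 21% = ¥135681

¥135681 > ¥75562, so the alternative minimum tax is the binding amount.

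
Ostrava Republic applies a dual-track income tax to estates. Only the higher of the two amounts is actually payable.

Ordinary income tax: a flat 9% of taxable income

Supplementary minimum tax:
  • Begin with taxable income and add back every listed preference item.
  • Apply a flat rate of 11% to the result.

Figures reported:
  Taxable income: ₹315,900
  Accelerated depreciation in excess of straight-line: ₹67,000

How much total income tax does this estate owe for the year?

₹42,119

Supplementary minimum tax:
  Adjusted income: ₹315,900 + ₹67,000 = ₹382,900
  ₹382,900 × 11% = ₹42,119

Ordinary income tax:
  ₹315,900 × 9% = ₹28,431

₹42,119 > ₹28,431, so the supplementary minimum tax is the binding amount.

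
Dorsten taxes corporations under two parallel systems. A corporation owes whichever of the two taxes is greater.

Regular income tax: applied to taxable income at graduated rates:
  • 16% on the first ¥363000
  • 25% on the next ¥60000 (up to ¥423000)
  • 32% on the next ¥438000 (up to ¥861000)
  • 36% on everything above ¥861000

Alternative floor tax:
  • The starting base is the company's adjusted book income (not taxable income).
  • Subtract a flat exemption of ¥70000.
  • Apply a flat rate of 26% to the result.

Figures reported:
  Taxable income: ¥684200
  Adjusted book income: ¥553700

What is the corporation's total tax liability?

¥156664

Alternative floor tax:
  Base (adjusted book income): ¥553700
  Less exemption ¥70000 → base ¥483700
  ¥483700 × 26% = ¥125762

Regular income tax:
  ¥363000 × 16% = ¥58080
  ¥60000 × 25% = ¥15000
  ¥261200 × 32% = ¥83584
  → ¥156664

¥156664 > ¥125762, so the regular income tax governs.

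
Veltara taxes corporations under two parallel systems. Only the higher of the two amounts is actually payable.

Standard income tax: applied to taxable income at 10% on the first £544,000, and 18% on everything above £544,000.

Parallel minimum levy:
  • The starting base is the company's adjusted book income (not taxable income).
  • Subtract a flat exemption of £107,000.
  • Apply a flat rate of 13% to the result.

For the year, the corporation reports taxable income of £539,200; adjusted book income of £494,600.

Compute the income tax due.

Parallel minimum levy:
  Base (adjusted book income): £494,600
  Less exemption £107,000 → base £387,600
  £387,600 × 13% = £50,388

Standard income tax:
  £539,200 × 10% = £53,920

£53,920 > £50,388, so the standard income tax governs.

£53,920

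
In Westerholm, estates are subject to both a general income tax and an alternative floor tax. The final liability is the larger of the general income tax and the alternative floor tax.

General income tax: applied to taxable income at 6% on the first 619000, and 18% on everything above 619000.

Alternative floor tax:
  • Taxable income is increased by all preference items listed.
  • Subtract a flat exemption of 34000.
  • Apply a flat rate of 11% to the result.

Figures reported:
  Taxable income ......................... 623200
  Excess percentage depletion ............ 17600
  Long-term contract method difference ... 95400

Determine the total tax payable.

77242

General income tax:
  619000 × 6% = 37140
  4200 × 18% = 756
  → 37896

Alternative floor tax:
  Adjusted income: 623200 + 17600 + 95400 = 736200
  Less exemption 34000 → base 702200
  702200 × 11% = 77242

77242 > 37896, so the alternative floor tax is the binding amount.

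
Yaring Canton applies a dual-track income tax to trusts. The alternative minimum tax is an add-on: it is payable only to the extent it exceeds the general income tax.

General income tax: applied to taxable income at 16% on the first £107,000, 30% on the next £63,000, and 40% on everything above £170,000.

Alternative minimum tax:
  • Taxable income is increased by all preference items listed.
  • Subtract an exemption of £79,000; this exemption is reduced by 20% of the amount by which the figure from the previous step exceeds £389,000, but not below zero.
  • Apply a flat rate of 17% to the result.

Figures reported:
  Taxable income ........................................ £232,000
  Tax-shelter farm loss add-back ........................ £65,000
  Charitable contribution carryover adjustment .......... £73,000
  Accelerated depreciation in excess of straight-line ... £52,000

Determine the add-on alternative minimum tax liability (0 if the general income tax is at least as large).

General income tax:
  £107,000 × 16% = £17,120
  £63,000 × 30% = £18,900
  £62,000 × 40% = £24,800
  → £60,820

Alternative minimum tax:
  Adjusted income: £232,000 + £65,000 + £73,000 + £52,000 = £422,000
  Exemption: £79,000 − 20% × (£422,000 − £389,000) = £79,000 − £6,600 = £72,400
  Base: £422,000 − £72,400 = £349,600
  £349,600 × 17% = £59,432

£59,432 ≤ £60,820, so no add-on is due.

£0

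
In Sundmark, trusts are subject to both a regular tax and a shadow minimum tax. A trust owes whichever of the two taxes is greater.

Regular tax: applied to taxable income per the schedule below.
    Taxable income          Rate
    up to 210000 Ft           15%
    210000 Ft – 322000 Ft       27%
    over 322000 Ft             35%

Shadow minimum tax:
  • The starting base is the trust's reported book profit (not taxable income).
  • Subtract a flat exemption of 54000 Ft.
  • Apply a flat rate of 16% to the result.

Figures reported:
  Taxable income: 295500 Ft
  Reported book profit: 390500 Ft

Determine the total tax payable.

Regular tax:
  210000 Ft × 15% = 31500 Ft
  85500 Ft × 27% = 23085 Ft
  → 54585 Ft

Shadow minimum tax:
  Base (reported book profit): 390500 Ft
  Less exemption 54000 Ft → base 336500 Ft
  336500 Ft × 16% = 53840 Ft

54585 Ft > 53840 Ft, so the regular tax governs.

54585 Ft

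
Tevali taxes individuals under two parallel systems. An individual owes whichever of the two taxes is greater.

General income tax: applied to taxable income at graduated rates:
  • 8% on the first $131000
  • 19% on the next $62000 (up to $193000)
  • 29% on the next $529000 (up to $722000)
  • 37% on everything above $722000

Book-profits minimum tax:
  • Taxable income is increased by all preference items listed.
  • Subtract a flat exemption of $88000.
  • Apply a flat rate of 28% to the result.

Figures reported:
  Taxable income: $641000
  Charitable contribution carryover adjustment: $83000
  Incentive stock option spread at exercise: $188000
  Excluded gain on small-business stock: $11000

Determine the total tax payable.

$233800

General income tax:
  $131000 × 8% = $10480
  $62000 × 19% = $11780
  $448000 × 29% = $129920
  → $152180

Book-profits minimum tax:
  Adjusted income: $641000 + $83000 + $188000 + $11000 = $923000
  Less exemption $88000 → base $835000
  $835000 × 28% = $233800

$233800 > $152180, so the book-profits minimum tax is the binding amount.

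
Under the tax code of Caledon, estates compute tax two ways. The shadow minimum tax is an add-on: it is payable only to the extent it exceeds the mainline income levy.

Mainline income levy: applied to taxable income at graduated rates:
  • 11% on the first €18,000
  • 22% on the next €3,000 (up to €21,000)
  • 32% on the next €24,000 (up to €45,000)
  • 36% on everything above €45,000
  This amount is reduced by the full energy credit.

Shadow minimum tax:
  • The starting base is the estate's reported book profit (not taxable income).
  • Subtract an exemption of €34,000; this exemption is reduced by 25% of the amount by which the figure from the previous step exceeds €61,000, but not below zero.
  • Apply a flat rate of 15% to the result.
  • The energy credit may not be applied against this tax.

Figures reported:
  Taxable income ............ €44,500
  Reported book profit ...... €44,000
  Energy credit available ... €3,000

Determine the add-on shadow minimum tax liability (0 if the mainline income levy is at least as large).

€0

Mainline income levy:
  €18,000 × 11% = €1,980
  €3,000 × 22% = €660
  €23,500 × 32% = €7,520
  → €10,160
  Less energy credit €3,000 → €7,160

Shadow minimum tax:
  Base (reported book profit): €44,000
  Exemption: €44,000 ≤ €61,000, so full €34,000 applies
  Base: €44,000 − €34,000 = €10,000
  €10,000 × 15% = €1,500

€1,500 ≤ €7,160, so no add-on is due.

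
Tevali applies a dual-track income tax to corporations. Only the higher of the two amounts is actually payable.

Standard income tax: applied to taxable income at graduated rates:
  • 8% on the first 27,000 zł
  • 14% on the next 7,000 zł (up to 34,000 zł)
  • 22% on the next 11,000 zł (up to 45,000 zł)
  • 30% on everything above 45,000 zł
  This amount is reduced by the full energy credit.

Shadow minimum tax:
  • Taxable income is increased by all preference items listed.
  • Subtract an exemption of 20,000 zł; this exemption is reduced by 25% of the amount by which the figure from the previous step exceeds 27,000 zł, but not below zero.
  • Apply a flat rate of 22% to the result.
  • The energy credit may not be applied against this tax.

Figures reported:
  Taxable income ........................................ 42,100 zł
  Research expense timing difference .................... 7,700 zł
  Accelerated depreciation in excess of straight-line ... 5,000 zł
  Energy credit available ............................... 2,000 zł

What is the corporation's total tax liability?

Standard income tax:
  27,000 zł × 8% = 2,160 zł
  7,000 zł × 14% = 980 zł
  8,100 zł × 22% = 1,782 zł
  → 4,922 zł
  Less energy credit 2,000 zł → 2,922 zł

Shadow minimum tax:
  Adjusted income: 42,100 zł + 7,700 zł + 5,000 zł = 54,800 zł
  Exemption: 20,000 zł − 25% × (54,800 zł − 27,000 zł) = 20,000 zł − 6,950 zł = 13,050 zł
  Base: 54,800 zł − 13,050 zł = 41,750 zł
  41,750 zł × 22% = 9,185 zł

9,185 zł > 2,922 zł, so the shadow minimum tax is the binding amount.

9,185 zł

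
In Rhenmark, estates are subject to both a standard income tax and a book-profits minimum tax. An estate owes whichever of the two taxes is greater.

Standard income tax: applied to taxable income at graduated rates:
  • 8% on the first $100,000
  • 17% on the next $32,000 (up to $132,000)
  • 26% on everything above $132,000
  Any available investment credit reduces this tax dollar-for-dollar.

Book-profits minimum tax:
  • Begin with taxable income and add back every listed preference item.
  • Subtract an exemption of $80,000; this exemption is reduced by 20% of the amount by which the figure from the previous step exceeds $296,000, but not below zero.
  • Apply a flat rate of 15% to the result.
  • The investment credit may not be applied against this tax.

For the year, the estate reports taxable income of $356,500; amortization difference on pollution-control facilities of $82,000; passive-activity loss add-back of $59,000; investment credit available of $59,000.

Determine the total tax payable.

Book-profits minimum tax:
  Adjusted income: $356,500 + $82,000 + $59,000 = $497,500
  Exemption: $80,000 − 20% × ($497,500 − $296,000) = $80,000 − $40,300 = $39,700
  Base: $497,500 − $39,700 = $457,800
  $457,800 × 15% = $68,670

Standard income tax:
  $100,000 × 8% = $8,000
  $32,000 × 17% = $5,440
  $224,500 × 26% = $58,370
  → $71,810
  Less investment credit $59,000 → $12,810

$68,670 > $12,810, so the book-profits minimum tax is the binding amount.

$68,670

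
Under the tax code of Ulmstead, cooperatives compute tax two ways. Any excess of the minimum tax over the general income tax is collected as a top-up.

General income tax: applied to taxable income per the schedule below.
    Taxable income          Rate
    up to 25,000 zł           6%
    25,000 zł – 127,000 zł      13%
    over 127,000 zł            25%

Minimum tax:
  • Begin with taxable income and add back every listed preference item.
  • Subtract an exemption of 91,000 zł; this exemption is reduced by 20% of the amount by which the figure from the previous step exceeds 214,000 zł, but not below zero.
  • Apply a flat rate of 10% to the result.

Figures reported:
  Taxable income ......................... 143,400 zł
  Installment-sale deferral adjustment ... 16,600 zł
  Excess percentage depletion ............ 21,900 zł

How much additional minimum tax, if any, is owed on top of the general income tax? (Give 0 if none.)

General income tax:
  25,000 zł × 6% = 1,500 zł
  102,000 zł × 13% = 13,260 zł
  16,400 zł × 25% = 4,100 zł
  → 18,860 zł

Minimum tax:
  Adjusted income: 143,400 zł + 16,600 zł + 21,900 zł = 181,900 zł
  Exemption: 181,900 zł ≤ 214,000 zł, so full 91,000 zł applies
  Base: 181,900 zł − 91,000 zł = 90,900 zł
  90,900 zł × 10% = 9,090 zł

9,090 zł ≤ 18,860 zł, so no add-on is due.

0 zł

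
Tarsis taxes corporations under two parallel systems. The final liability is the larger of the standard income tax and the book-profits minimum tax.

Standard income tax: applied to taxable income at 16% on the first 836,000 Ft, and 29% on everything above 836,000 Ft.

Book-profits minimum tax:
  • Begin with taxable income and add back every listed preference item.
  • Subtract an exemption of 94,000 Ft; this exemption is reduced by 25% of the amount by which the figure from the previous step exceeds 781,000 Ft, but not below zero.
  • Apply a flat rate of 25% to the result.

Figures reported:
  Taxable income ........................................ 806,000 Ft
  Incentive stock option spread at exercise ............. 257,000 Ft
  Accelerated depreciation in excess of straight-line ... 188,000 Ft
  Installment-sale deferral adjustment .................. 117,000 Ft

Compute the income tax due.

342,000 Ft

Book-profits minimum tax:
  Adjusted income: 806,000 Ft + 257,000 Ft + 188,000 Ft + 117,000 Ft = 1,368,000 Ft
  Exemption: 25% × (1,368,000 Ft − 781,000 Ft) = 146,750 Ft ≥ 94,000 Ft, so the exemption is fully phased out
  Base: 1,368,000 Ft − 0 Ft = 1,368,000 Ft
  1,368,000 Ft × 25% = 342,000 Ft

Standard income tax:
  806,000 Ft × 16% = 128,960 Ft

342,000 Ft > 128,960 Ft, so the book-profits minimum tax is the binding amount.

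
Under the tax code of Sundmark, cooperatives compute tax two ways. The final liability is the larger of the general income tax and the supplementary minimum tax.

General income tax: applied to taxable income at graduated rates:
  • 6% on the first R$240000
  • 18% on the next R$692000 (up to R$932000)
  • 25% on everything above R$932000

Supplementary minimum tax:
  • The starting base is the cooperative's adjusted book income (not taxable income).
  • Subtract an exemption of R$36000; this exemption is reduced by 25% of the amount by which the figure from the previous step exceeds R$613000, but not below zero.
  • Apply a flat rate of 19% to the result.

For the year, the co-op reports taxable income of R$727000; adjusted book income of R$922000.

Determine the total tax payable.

General income tax:
  R$240000 × 6% = R$14400
  R$487000 × 18% = R$87660
  → R$102060

Supplementary minimum tax:
  Base (adjusted book income): R$922000
  Exemption: 25% × (R$922000 − R$613000) = R$77250 ≥ R$36000, so the exemption is fully phased out
  Base: R$922000 − R$0 = R$922000
  R$922000 × 19% = R$175180

R$175180 > R$102060, so the supplementary minimum tax is the binding amount.

R$175180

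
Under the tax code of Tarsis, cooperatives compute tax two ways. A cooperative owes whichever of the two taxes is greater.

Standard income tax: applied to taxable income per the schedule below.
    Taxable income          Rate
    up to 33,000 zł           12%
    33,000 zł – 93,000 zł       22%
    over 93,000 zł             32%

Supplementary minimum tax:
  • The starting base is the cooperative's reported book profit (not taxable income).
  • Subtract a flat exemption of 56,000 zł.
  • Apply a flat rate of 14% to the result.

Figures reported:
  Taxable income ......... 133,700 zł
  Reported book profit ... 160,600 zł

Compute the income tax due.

Standard income tax:
  33,000 zł × 12% = 3,960 zł
  60,000 zł × 22% = 13,200 zł
  40,700 zł × 32% = 13,024 zł
  → 30,184 zł

Supplementary minimum tax:
  Base (reported book profit): 160,600 zł
  Less exemption 56,000 zł → base 104,600 zł
  104,600 zł × 14% = 14,644 zł

30,184 zł > 14,644 zł, so the standard income tax governs.

30,184 zł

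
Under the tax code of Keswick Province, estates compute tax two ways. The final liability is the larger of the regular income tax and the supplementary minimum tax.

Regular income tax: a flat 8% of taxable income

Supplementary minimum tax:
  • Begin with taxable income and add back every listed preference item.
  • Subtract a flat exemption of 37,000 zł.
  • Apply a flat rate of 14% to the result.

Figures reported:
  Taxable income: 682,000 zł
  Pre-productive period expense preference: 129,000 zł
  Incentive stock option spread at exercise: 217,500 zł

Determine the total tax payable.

Supplementary minimum tax:
  Adjusted income: 682,000 zł + 129,000 zł + 217,500 zł = 1,028,500 zł
  Less exemption 37,000 zł → base 991,500 zł
  991,500 zł × 14% = 138,810 zł

Regular income tax:
  682,000 zł × 8% = 54,560 zł

138,810 zł > 54,560 zł, so the supplementary minimum tax is the binding amount.

138,810 zł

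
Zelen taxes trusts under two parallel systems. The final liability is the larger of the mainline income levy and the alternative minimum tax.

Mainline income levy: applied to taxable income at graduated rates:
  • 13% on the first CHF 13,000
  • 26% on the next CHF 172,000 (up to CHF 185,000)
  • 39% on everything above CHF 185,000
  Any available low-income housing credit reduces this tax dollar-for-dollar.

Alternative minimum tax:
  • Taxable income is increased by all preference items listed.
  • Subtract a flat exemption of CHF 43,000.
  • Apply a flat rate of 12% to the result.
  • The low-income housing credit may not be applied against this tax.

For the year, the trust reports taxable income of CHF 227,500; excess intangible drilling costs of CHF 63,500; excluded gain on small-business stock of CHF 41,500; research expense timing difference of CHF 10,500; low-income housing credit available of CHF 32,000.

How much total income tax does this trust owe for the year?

CHF 36,000

Alternative minimum tax:
  Adjusted income: CHF 227,500 + CHF 63,500 + CHF 41,500 + CHF 10,500 = CHF 343,000
  Less exemption CHF 43,000 → base CHF 300,000
  CHF 300,000 × 12% = CHF 36,000

Mainline income levy:
  CHF 13,000 × 13% = CHF 1,690
  CHF 172,000 × 26% = CHF 44,720
  CHF 42,500 × 39% = CHF 16,575
  → CHF 62,985
  Less low-income housing credit CHF 32,000 → CHF 30,985

CHF 36,000 > CHF 30,985, so the alternative minimum tax is the binding amount.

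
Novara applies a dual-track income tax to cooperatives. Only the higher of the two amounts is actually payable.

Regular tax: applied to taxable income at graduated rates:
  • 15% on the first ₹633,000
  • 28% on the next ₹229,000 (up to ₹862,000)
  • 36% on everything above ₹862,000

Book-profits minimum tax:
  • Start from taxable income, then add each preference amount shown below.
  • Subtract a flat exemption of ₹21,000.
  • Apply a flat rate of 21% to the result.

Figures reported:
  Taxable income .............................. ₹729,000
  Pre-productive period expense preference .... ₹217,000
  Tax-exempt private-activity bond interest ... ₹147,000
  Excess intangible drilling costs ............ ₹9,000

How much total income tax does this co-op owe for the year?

₹227,010

Regular tax:
  ₹633,000 × 15% = ₹94,950
  ₹96,000 × 28% = ₹26,880
  → ₹121,830

Book-profits minimum tax:
  Adjusted income: ₹729,000 + ₹217,000 + ₹147,000 + ₹9,000 = ₹1,102,000
  Less exemption ₹21,000 → base ₹1,081,000
  ₹1,081,000 × 21% = ₹227,010

₹227,010 > ₹121,830, so the book-profits minimum tax is the binding amount.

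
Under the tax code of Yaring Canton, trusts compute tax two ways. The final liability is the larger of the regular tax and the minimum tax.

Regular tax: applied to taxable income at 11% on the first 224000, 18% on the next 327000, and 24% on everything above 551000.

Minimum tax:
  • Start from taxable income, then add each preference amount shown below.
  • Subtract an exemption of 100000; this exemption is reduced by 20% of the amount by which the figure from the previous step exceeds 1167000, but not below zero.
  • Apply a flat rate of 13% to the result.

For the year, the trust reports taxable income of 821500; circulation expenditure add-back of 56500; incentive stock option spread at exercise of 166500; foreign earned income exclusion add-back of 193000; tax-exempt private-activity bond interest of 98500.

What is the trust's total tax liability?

165074

Minimum tax:
  Adjusted income: 821500 + 56500 + 166500 + 193000 + 98500 = 1336000
  Exemption: 100000 − 20% × (1336000 − 1167000) = 100000 − 33800 = 66200
  Base: 1336000 − 66200 = 1269800
  1269800 × 13% = 165074

Regular tax:
  224000 × 11% = 24640
  327000 × 18% = 58860
  270500 × 24% = 64920
  → 148420

165074 > 148420, so the minimum tax is the binding amount.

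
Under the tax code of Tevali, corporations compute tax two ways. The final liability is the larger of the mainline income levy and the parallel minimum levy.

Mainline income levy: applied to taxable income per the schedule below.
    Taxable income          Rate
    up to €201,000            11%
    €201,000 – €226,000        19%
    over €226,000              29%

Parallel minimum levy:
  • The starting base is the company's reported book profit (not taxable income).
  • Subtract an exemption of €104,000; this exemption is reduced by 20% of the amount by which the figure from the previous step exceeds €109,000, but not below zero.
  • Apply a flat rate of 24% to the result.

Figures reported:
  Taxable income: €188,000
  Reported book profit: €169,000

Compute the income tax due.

€20,680

Parallel minimum levy:
  Base (reported book profit): €169,000
  Exemption: €104,000 − 20% × (€169,000 − €109,000) = €104,000 − €12,000 = €92,000
  Base: €169,000 − €92,000 = €77,000
  €77,000 × 24% = €18,480

Mainline income levy:
  €188,000 × 11% = €20,680

€20,680 > €18,480, so the mainline income levy governs.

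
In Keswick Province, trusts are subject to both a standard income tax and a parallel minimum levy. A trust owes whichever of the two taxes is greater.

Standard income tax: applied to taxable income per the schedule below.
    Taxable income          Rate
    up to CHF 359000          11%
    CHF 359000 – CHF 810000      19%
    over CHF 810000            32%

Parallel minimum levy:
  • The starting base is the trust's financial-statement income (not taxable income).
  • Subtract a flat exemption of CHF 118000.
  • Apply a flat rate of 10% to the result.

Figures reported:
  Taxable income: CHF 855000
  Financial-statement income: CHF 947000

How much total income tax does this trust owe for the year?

Standard income tax:
  CHF 359000 × 11% = CHF 39490
  CHF 451000 × 19% = CHF 85690
  CHF 45000 × 32% = CHF 14400
  → CHF 139580

Parallel minimum levy:
  Base (financial-statement income): CHF 947000
  Less exemption CHF 118000 → base CHF 829000
  CHF 829000 × 10% = CHF 82900

CHF 139580 > CHF 82900, so the standard income tax governs.

CHF 139580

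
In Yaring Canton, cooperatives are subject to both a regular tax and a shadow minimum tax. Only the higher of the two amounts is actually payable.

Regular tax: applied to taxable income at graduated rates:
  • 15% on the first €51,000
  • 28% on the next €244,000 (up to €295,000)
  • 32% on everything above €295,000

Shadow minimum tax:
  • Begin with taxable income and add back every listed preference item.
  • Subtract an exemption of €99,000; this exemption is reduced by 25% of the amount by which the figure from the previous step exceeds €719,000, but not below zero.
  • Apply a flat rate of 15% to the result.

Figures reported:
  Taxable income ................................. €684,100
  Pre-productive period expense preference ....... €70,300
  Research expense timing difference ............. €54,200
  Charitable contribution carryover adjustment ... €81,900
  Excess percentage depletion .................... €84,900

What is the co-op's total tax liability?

€200,482

Regular tax:
  €51,000 × 15% = €7,650
  €244,000 × 28% = €68,320
  €389,100 × 32% = €124,512
  → €200,482

Shadow minimum tax:
  Adjusted income: €684,100 + €70,300 + €54,200 + €81,900 + €84,900 = €975,400
  Exemption: €99,000 − 25% × (€975,400 − €719,000) = €99,000 − €64,100 = €34,900
  Base: €975,400 − €34,900 = €940,500
  €940,500 × 15% = €141,075

€200,482 > €141,075, so the regular tax governs.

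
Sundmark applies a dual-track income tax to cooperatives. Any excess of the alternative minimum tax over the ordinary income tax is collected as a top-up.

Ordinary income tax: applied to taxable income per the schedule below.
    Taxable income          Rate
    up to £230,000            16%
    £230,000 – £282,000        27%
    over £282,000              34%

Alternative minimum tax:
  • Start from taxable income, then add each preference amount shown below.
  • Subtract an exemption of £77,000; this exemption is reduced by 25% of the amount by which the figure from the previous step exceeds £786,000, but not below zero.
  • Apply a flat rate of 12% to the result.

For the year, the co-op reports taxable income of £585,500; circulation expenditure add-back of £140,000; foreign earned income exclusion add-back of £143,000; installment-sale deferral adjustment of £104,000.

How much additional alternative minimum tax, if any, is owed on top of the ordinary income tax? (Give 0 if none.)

£0

Alternative minimum tax:
  Adjusted income: £585,500 + £140,000 + £143,000 + £104,000 = £972,500
  Exemption: £77,000 − 25% × (£972,500 − £786,000) = £77,000 − £46,625 = £30,375
  Base: £972,500 − £30,375 = £942,125
  £942,125 × 12% = £113,055

Ordinary income tax:
  £230,000 × 16% = £36,800
  £52,000 × 27% = £14,040
  £303,500 × 34% = £103,190
  → £154,030

£113,055 ≤ £154,030, so no add-on is due.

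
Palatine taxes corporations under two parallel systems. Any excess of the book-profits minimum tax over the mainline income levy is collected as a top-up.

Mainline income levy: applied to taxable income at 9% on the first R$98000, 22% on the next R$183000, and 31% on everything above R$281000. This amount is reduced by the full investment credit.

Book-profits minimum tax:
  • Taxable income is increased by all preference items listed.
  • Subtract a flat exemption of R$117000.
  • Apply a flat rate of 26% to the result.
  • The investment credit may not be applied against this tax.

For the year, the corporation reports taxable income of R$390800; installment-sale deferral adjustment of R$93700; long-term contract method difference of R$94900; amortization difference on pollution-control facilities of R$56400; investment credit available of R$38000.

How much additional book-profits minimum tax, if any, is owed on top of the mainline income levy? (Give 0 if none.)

Book-profits minimum tax:
  Adjusted income: R$390800 + R$93700 + R$94900 + R$56400 = R$635800
  Less exemption R$117000 → base R$518800
  R$518800 × 26% = R$134888

Mainline income levy:
  R$98000 × 9% = R$8820
  R$183000 × 22% = R$40260
  R$109800 × 31% = R$34038
  → R$83118
  Less investment credit R$38000 → R$45118

Excess of book-profits minimum tax over mainline income levy: R$134888 − R$45118 = R$89770.

R$89770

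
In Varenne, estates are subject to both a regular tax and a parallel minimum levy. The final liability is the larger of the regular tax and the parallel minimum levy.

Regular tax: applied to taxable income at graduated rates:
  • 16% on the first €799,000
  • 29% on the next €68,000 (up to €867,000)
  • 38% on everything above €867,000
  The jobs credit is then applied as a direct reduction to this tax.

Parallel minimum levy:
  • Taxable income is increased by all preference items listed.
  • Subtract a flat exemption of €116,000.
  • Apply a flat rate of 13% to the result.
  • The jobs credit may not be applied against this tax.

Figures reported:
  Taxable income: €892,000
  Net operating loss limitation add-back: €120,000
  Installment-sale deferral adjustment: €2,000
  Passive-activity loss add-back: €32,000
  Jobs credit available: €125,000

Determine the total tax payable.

€120,900

Regular tax:
  €799,000 × 16% = €127,840
  €68,000 × 29% = €19,720
  €25,000 × 38% = €9,500
  → €157,060
  Less jobs credit €125,000 → €32,060

Parallel minimum levy:
  Adjusted income: €892,000 + €120,000 + €2,000 + €32,000 = €1,046,000
  Less exemption €116,000 → base €930,000
  €930,000 × 13% = €120,900

€120,900 > €32,060, so the parallel minimum levy is the binding amount.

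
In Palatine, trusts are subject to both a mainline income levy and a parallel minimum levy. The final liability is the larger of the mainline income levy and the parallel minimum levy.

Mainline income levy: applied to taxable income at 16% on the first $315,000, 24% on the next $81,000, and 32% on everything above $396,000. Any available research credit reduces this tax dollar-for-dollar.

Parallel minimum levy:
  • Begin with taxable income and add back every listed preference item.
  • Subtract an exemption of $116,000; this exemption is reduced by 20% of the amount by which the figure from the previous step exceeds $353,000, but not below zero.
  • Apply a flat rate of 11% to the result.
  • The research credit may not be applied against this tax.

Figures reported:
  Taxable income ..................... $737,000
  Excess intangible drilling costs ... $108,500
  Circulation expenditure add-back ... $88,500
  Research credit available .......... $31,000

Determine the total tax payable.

Mainline income levy:
  $315,000 × 16% = $50,400
  $81,000 × 24% = $19,440
  $341,000 × 32% = $109,120
  → $178,960
  Less research credit $31,000 → $147,960

Parallel minimum levy:
  Adjusted income: $737,000 + $108,500 + $88,500 = $934,000
  Exemption: 20% × ($934,000 − $353,000) = $116,200 ≥ $116,000, so the exemption is fully phased out
  Base: $934,000 − $0 = $934,000
  $934,000 × 11% = $102,740

$147,960 > $102,740, so the mainline income levy governs.

$147,960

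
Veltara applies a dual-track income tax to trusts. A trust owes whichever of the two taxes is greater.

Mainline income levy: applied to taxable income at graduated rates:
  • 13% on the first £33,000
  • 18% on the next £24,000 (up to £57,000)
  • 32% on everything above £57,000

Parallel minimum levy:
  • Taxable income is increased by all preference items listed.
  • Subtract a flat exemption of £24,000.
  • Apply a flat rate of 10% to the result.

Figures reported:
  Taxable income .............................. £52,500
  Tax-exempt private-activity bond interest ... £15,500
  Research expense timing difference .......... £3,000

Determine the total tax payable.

£7,800

Parallel minimum levy:
  Adjusted income: £52,500 + £15,500 + £3,000 = £71,000
  Less exemption £24,000 → base £47,000
  £47,000 × 10% = £4,700

Mainline income levy:
  £33,000 × 13% = £4,290
  £19,500 × 18% = £3,510
  → £7,800

£7,800 > £4,700, so the mainline income levy governs.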